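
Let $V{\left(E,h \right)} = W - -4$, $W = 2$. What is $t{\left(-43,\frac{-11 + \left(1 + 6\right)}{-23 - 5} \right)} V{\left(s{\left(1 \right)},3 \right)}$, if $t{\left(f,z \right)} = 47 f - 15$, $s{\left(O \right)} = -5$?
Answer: $-12216$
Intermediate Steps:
$V{\left(E,h \right)} = 6$ ($V{\left(E,h \right)} = 2 - -4 = 2 + 4 = 6$)
$t{\left(f,z \right)} = -15 + 47 f$
$t{\left(-43,\frac{-11 + \left(1 + 6\right)}{-23 - 5} \right)} V{\left(s{\left(1 \right)},3 \right)} = \left(-15 + 47 \left(-43\right)\right) 6 = \left(-15 - 2021\right) 6 = \left(-2036\right) 6 = -12216$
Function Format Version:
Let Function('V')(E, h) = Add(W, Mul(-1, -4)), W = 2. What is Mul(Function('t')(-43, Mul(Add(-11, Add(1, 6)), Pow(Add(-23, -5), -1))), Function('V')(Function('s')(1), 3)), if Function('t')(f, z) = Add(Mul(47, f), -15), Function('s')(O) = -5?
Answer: -12216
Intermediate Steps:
Function('V')(E, h) = 6 (Function('V')(E, h) = Add(2, Mul(-1, -4)) = Add(2, 4) = 6)
Function('t')(f, z) = Add(-15, Mul(47, f))
Mul(Function('t')(-43, Mul(Add(-11, Add(1, 6)), Pow(Add(-23, -5), -1))), Function('V')(Function('s')(1), 3)) = Mul(Add(-15, Mul(47, -43)), 6) = Mul(Add(-15, -2021), 6) = Mul(-2036, 6) = -12216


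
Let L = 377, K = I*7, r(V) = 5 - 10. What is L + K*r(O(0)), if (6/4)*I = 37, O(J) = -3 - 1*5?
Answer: -1459/3 ≈ -486.33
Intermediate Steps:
O(J) = -8 (O(J) = -3 - 5 = -8)
I = 74/3 (I = (⅔)*37 = 74/3 ≈ 24.667)
r(V) = -5
K = 518/3 (K = (74/3)*7 = 518/3 ≈ 172.67)
L + K*r(O(0)) = 377 + (518/3)*(-5) = 377 - 2590/3 = -1459/3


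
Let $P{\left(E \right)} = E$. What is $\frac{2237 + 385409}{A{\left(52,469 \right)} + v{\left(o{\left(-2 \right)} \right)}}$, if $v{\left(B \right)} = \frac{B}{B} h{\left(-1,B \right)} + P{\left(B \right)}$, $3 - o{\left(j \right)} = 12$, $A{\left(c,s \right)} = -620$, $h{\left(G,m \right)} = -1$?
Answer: $- \frac{27689}{45} \approx -615.31$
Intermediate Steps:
$o{\left(j \right)} = -9$ ($o{\left(j \right)} = 3 - 12 = -9$)
$v{\left(B \right)} = -1 + B$ ($v{\left(B \right)} = \frac{B}{B} \left(-1\right) + B = 1 \left(-1\right) + B = -1 + B$)
$\frac{2237 + 385409}{A{\left(52,469 \right)} + v{\left(o{\left(-2 \right)} \right)}} = \frac{2237 + 385409}{-620 - 10} = \frac{387646}{-620 - 10} = \frac{387646}{-630} = 387646 \left(- \frac{1}{630}\right) = - \frac{27689}{45}$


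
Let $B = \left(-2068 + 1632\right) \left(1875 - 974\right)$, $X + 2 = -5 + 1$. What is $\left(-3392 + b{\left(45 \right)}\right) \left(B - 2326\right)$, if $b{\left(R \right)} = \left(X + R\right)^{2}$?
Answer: $739348102$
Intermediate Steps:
$X = -6$ ($X = -2 + \left(-5 + 1\right) = -2 - 4 = -6$)
$B = -392836$ ($B = \left(-436\right) 901 = -392836$)
$b{\left(R \right)} = \left(-6 + R\right)^{2}$
$\left(-3392 + b{\left(45 \right)}\right) \left(B - 2326\right) = \left(-3392 + \left(-6 + 45\right)^{2}\right) \left(-392836 - 2326\right) = \left(-3392 + 39^{2}\right) \left(-395162\right) = \left(-3392 + 1521\right) \left(-395162\right) = \left(-1871\right) \left(-395162\right) = 739348102$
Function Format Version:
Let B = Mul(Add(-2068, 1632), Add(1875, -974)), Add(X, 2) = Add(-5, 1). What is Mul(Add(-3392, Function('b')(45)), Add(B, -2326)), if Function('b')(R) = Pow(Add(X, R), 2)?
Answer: 739348102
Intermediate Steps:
X = -6 (X = Add(-2, Add(-5, 1)) = Add(-2, -4) = -6)
B = -392836 (B = Mul(-436, 901) = -392836)
Function('b')(R) = Pow(Add(-6, R), 2)
Mul(Add(-3392, Function('b')(45)), Add(B, -2326)) = Mul(Add(-3392, Pow(Add(-6, 45), 2)), Add(-392836, -2326)) = Mul(Add(-3392, Pow(39, 2)), -395162) = Mul(Add(-3392, 1521), -395162) = Mul(-1871, -395162) = 739348102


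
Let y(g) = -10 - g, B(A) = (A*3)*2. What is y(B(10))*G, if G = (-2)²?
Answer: -280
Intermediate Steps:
B(A) = 6*A (B(A) = (3*A)*2 = 6*A)
G = 4
y(B(10))*G = (-10 - 6*10)*4 = (-10 - 1*60)*4 = (-10 - 60)*4 = -70*4 = -280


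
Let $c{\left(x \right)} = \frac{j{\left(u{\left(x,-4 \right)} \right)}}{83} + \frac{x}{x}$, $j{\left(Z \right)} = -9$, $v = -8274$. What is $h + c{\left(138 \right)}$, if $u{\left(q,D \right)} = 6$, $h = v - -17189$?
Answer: $\frac{740019}{83} \approx 8915.9$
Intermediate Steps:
$h = 8915$ ($h = -8274 - -17189 = -8274 + 17189 = 8915$)
$c{\left(x \right)} = \frac{74}{83}$ ($c{\left(x \right)} = - \frac{9}{83} + \frac{x}{x} = \left(-9\right) \frac{1}{83} + 1 = - \frac{9}{83} + 1 = \frac{74}{83}$)
$h + c{\left(138 \right)} = 8915 + \frac{74}{83} = \frac{740019}{83}$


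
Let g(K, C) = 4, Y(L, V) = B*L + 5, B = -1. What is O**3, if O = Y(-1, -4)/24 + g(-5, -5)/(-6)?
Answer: -125/1728 ≈ -0.072338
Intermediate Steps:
Y(L, V) = 5 - L (Y(L, V) = -L + 5 = 5 - L)
O = -5/12 (O = (5 - 1*(-1))/24 + 4/(-6) = (5 + 1)*(1/24) + 4*(-1/6) = 6*(1/24) - 2/3 = 1/4 - 2/3 = -5/12 ≈ -0.41667)
O**3 = (-5/12)**3 = -125/1728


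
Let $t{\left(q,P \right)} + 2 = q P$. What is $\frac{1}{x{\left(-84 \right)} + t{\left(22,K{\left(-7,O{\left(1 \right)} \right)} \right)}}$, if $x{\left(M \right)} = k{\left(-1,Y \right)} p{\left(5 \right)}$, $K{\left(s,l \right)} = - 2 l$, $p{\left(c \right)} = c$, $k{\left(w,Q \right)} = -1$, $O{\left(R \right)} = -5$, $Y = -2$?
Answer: $\frac{1}{213} \approx 0.0046948$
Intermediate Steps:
$t{\left(q,P \right)} = -2 + P q$ ($t{\left(q,P \right)} = -2 + q P = -2 + P q$)
$x{\left(M \right)} = -5$ ($x{\left(M \right)} = \left(-1\right) 5 = -5$)
$\frac{1}{x{\left(-84 \right)} + t{\left(22,K{\left(-7,O{\left(1 \right)} \right)} \right)}} = \frac{1}{-5 - \left(2 - \left(-2\right) \left(-5\right) 22\right)} = \frac{1}{-5 + \left(-2 + 10 \cdot 22\right)} = \frac{1}{-5 + \left(-2 + 220\right)} = \frac{1}{-5 + 218} = \frac{1}{213}$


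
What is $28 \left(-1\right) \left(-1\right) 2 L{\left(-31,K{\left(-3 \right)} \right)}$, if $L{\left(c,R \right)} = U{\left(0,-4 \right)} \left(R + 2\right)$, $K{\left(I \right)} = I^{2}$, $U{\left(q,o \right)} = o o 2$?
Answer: $19712$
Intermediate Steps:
$U{\left(q,o \right)} = 2 o^{2}$ ($U{\left(q,o \right)} = o^{2} \cdot 2 = 2 o^{2}$)
$L{\left(c,R \right)} = 64 + 32 R$ ($L{\left(c,R \right)} = 2 \left(-4\right)^{2} \left(R + 2\right) = 2 \cdot 16 \left(2 + R\right) = 32 \left(2 + R\right) = 64 + 32 R$)
$28 \left(-1\right) \left(-1\right) 2 L{\left(-31,K{\left(-3 \right)} \right)} = 28 \left(-1\right) \left(-1\right) 2 \left(64 + 32 \left(-3\right)^{2}\right) = 28 \cdot 1 \cdot 2 \left(64 + 32 \cdot 9\right) = 28 \cdot 2 \left(64 + 288\right) = 56 \cdot 352 = 19712$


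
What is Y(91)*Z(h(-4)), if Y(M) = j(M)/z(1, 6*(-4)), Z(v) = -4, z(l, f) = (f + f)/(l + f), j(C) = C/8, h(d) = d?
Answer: -2093/96 ≈ -21.802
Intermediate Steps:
j(C) = C/8 (j(C) = C*(⅛) = C/8)
z(l, f) = 2*f/(f + l) (z(l, f) = (2*f)/(f + l) = 2*f/(f + l))
Y(M) = 23*M/384 (Y(M) = (M/8)/((2*(6*(-4))/(6*(-4) + 1))) = (M/8)/((2*(-24)/(-24 + 1))) = (M/8)/((2*(-24)/(-23))) = (M/8)/((2*(-24)*(-1/23))) = (M/8)/(48/23) = (M/8)*(23/48) = 23*M/384)
Y(91)*Z(h(-4)) = ((23/384)*91)*(-4) = (2093/384)*(-4) = -2093/96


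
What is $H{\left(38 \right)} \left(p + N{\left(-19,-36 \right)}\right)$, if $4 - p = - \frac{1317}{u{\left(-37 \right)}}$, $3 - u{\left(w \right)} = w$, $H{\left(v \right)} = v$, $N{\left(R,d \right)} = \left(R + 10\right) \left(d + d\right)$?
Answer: $\frac{520543}{20} \approx 26027.0$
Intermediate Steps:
$N{\left(R,d \right)} = 2 d \left(10 + R\right)$ ($N{\left(R,d \right)} = \left(10 + R\right) 2 d = 2 d \left(10 + R\right)$)
$u{\left(w \right)} = 3 - w$
$p = \frac{1477}{40}$ ($p = 4 - - \frac{1317}{3 - -37} = 4 - - \frac{1317}{3 + 37} = 4 - - \frac{1317}{40} = 4 + \frac{1317}{40} = \frac{1477}{40} \approx 36.925$)
$H{\left(38 \right)} \left(p + N{\left(-19,-36 \right)}\right) = 38 \left(\frac{1477}{40} + 2 \left(-36\right) \left(10 - 19\right)\right) = 38 \left(\frac{1477}{40} + 2 \left(-36\right) \left(-9\right)\right) = 38 \left(\frac{1477}{40} + 648\right) = 38 \cdot \frac{27397}{40} = \frac{520543}{20}$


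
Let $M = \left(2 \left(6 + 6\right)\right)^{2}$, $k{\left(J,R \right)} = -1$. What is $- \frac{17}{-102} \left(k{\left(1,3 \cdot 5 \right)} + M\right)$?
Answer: $\frac{575}{6} \approx 95.833$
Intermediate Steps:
$M = 576$ ($M = \left(2 \cdot 12\right)^{2} = 24^{2} = 576$)
$- \frac{17}{-102} \left(k{\left(1,3 \cdot 5 \right)} + M\right) = - \frac{17}{-102} \left(-1 + 576\right) = \left(-17\right) \left(- \frac{1}{102}\right) 575 = \frac{1}{6} \cdot 575 = \frac{575}{6}$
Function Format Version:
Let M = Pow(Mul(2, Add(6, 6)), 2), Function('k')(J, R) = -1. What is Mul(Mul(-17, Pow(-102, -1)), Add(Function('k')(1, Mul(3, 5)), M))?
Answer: Rational(575, 6) ≈ 95.833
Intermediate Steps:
M = 576 (M = Pow(Mul(2, 12), 2) = Pow(24, 2) = 576)
Mul(Mul(-17, Pow(-102, -1)), Add(Function('k')(1, Mul(3, 5)), M)) = Mul(Mul(-17, Pow(-102, -1)), Add(-1, 576)) = Mul(Mul(-17, Rational(-1, 102)), 575) = Mul(Rational(1, 6), 575) = Rational(575, 6)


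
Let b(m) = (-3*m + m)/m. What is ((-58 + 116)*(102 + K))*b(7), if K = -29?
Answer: -8468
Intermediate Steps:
b(m) = -2 (b(m) = (-2*m)/m = -2)
((-58 + 116)*(102 + K))*b(7) = ((-58 + 116)*(102 - 29))*(-2) = (58*73)*(-2) = 4234*(-2) = -8468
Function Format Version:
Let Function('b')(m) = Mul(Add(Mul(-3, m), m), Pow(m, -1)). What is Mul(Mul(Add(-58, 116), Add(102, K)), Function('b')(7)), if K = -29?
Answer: -8468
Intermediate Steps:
Function('b')(m) = -2 (Function('b')(m) = Mul(Mul(-2, m), Pow(m, -1)) = -2)
Mul(Mul(Add(-58, 116), Add(102, K)), Function('b')(7)) = Mul(Mul(Add(-58, 116), Add(102, -29)), -2) = Mul(Mul(58, 73), -2) = Mul(4234, -2) = -8468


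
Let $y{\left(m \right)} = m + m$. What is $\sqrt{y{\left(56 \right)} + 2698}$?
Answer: $\sqrt{2810} \approx 53.009$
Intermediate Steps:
$y{\left(m \right)} = 2 m$
$\sqrt{y{\left(56 \right)} + 2698} = \sqrt{2 \cdot 56 + 2698} = \sqrt{112 + 2698} = \sqrt{2810}$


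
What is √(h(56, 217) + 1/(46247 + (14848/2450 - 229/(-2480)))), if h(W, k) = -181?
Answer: I*√142954139293850132171061/28103415609 ≈ 13.454*I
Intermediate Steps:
√(h(56, 217) + 1/(46247 + (14848/2450 - 229/(-2480)))) = √(-181 + 1/(46247 + (14848/2450 - 229/(-2480)))) = √(-181 + 1/(46247 + (14848*(1/2450) - 229*(-1/2480)))) = √(-181 + 1/(46247 + (7424/1225 + 229/2480))) = √(-181 + 1/(46247 + 3738409/607600)) = √(-181 + 1/(28103415609/607600)) = √(-181 + 607600/28103415609) = √(-5086717617629/28103415609) = I*√142954139293850132171061/28103415609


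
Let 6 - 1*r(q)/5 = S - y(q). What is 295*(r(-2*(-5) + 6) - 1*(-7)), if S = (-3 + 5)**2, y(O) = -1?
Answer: 3540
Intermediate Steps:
S = 4 (S = 2**2 = 4)
r(q) = 5 (r(q) = 30 - 5*(4 - 1*(-1)) = 30 - 5*(4 + 1) = 30 - 5*5 = 30 - 25 = 5)
295*(r(-2*(-5) + 6) - 1*(-7)) = 295*(5 - 1*(-7)) = 295*(5 + 7) = 295*12 = 3540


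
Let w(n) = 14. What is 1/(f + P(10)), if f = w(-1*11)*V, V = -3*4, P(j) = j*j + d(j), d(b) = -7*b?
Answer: -1/138 ≈ -0.0072464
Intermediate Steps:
P(j) = j² - 7*j (P(j) = j*j - 7*j = j² - 7*j)
V = -12
f = -168 (f = 14*(-12) = -168)
1/(f + P(10)) = 1/(-168 + 10*(-7 + 10)) = 1/(-168 + 10*3) = 1/(-168 + 30) = 1/(-138) = -1/138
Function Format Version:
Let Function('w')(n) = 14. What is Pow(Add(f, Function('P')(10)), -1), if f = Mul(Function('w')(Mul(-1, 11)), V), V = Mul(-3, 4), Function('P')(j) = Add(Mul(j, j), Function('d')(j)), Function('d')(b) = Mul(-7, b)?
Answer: Rational(-1, 138) ≈ -0.0072464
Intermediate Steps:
Function('P')(j) = Add(Pow(j, 2), Mul(-7, j)) (Function('P')(j) = Add(Mul(j, j), Mul(-7, j)) = Add(Pow(j, 2), Mul(-7, j)))
V = -12
f = -168 (f = Mul(14, -12) = -168)
Pow(Add(f, Function('P')(10)), -1) = Pow(Add(-168, Mul(10, Add(-7, 10))), -1) = Pow(Add(-168, Mul(10, 3)), -1) = Pow(Add(-168, 30), -1) = Pow(-138, -1) = Rational(-1, 138)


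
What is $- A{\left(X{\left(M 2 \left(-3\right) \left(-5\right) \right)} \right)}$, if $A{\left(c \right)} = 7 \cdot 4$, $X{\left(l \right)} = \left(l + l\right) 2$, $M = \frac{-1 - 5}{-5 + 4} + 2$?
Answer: $-28$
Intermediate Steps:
$M = 8$ ($M = - \frac{6}{-1} + 2 = \left(-6\right) \left(-1\right) + 2 = 6 + 2 = 8$)
$X{\left(l \right)} = 4 l$ ($X{\left(l \right)} = 2 l 2 = 4 l$)
$A{\left(c \right)} = 28$
$- A{\left(X{\left(M 2 \left(-3\right) \left(-5\right) \right)} \right)} = \left(-1\right) 28 = -28$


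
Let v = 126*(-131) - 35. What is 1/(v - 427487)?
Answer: -1/444028 ≈ -2.2521e-6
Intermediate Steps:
v = -16541 (v = -16506 - 35 = -16541)
1/(v - 427487) = 1/(-16541 - 427487) = 1/(-444028) = -1/444028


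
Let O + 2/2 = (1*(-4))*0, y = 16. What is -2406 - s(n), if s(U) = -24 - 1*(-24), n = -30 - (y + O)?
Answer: -2406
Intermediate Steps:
O = -1 (O = -1 + (1*(-4))*0 = -1 - 4*0 = -1 + 0 = -1)
n = -45 (n = -30 - (16 - 1) = -30 - 1*15 = -30 - 15 = -45)
s(U) = 0 (s(U) = -24 + 24 = 0)
-2406 - s(n) = -2406 - 1*0 = -2406 + 0 = -2406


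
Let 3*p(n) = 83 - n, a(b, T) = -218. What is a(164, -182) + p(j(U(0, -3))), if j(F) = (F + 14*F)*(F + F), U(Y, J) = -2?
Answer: -691/3 ≈ -230.33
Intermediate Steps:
j(F) = 30*F² (j(F) = (15*F)*(2*F) = 30*F²)
p(n) = 83/3 - n/3 (p(n) = (83 - n)/3 = 83/3 - n/3)
a(164, -182) + p(j(U(0, -3))) = -218 + (83/3 - 10*(-2)²) = -218 + (83/3 - 10*4) = -218 + (83/3 - ⅓*120) = -218 + (83/3 - 40) = -218 - 37/3 = -691/3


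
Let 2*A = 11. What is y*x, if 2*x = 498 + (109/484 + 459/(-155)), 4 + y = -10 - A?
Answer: -1449033261/300080 ≈ -4828.8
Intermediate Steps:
A = 11/2 (A = (½)*11 = 11/2 ≈ 5.5000)
y = -39/2 (y = -4 + (-10 - 1*11/2) = -4 + (-10 - 11/2) = -4 - 31/2 = -39/2 ≈ -19.500)
x = 37154699/150040 (x = (498 + (109/484 + 459/(-155)))/2 = (498 + (109*(1/484) + 459*(-1/155)))/2 = (498 + (109/484 - 459/155))/2 = (498 - 205261/75020)/2 = (½)*(37154699/75020) = 37154699/150040 ≈ 247.63)
y*x = -39/2*37154699/150040 = -1449033261/300080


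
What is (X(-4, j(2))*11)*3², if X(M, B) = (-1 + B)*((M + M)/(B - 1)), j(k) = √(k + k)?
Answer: -792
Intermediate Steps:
j(k) = √2*√k (j(k) = √(2*k) = √2*√k)
X(M, B) = 2*M (X(M, B) = (-1 + B)*((2*M)/(-1 + B)) = (-1 + B)*(2*M/(-1 + B)) = 2*M)
(X(-4, j(2))*11)*3² = ((2*(-4))*11)*3² = -8*11*9 = -88*9 = -792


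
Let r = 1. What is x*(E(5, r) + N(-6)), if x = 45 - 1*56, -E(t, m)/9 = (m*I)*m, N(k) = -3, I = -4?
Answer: -363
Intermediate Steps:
E(t, m) = 36*m**2 (E(t, m) = -9*m*(-4)*m = -9*(-4*m)*m = -(-36)*m**2 = 36*m**2)
x = -11 (x = 45 - 56 = -11)
x*(E(5, r) + N(-6)) = -11*(36*1**2 - 3) = -11*(36*1 - 3) = -11*(36 - 3) = -11*33 = -363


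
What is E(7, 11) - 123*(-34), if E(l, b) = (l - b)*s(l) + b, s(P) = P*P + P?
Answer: 3969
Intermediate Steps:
s(P) = P + P² (s(P) = P² + P = P + P²)
E(l, b) = b + l*(1 + l)*(l - b) (E(l, b) = (l - b)*(l*(1 + l)) + b = l*(1 + l)*(l - b) + b = b + l*(1 + l)*(l - b))
E(7, 11) - 123*(-34) = (11 + 7²*(1 + 7) - 1*11*7*(1 + 7)) - 123*(-34) = (11 + 49*8 - 1*11*7*8) + 4182 = (11 + 392 - 616) + 4182 = -213 + 4182 = 3969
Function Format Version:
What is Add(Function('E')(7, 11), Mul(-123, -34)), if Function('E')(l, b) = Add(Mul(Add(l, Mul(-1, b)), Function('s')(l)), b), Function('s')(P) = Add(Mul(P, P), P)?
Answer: 3969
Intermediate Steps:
Function('s')(P) = Add(P, Pow(P, 2)) (Function('s')(P) = Add(Pow(P, 2), P) = Add(P, Pow(P, 2)))
Function('E')(l, b) = Add(b, Mul(l, Add(1, l), Add(l, Mul(-1, b)))) (Function('E')(l, b) = Add(Mul(Add(l, Mul(-1, b)), Mul(l, Add(1, l))), b) = Add(Mul(l, Add(1, l), Add(l, Mul(-1, b))), b) = Add(b, Mul(l, Add(1, l), Add(l, Mul(-1, b)))))
Add(Function('E')(7, 11), Mul(-123, -34)) = Add(Add(11, Mul(Pow(7, 2), Add(1, 7)), Mul(-1, 11, 7, Add(1, 7))), Mul(-123, -34)) = Add(Add(11, Mul(49, 8), Mul(-1, 11, 7, 8)), 4182) = Add(Add(11, 392, -616), 4182) = Add(-213, 4182) = 3969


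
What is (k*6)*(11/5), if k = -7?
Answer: -462/5 ≈ -92.400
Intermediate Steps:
(k*6)*(11/5) = (-7*6)*(11/5) = -462/5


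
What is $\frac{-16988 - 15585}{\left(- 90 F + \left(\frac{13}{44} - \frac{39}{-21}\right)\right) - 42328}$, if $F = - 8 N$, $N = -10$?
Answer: $\frac{10032484}{15253961} \approx 0.6577$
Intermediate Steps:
$F = 80$ ($F = \left(-8\right) \left(-10\right) = 80$)
$\frac{-16988 - 15585}{\left(- 90 F + \left(\frac{13}{44} - \frac{39}{-21}\right)\right) - 42328} = \frac{-16988 - 15585}{\left(\left(-90\right) 80 + \left(\frac{13}{44} - \frac{39}{-21}\right)\right) - 42328} = - \frac{32573}{\left(-7200 + \left(13 \cdot \frac{1}{44} - - \frac{13}{7}\right)\right) - 42328} = - \frac{32573}{\left(-7200 + \left(\frac{13}{44} + \frac{13}{7}\right)\right) - 42328} = - \frac{32573}{\left(-7200 + \frac{663}{308}\right) - 42328} = - \frac{32573}{- \frac{2216937}{308} - 42328} = - \frac{32573}{- \frac{15253961}{308}} = \left(-32573\right) \left(- \frac{308}{15253961}\right) = \frac{10032484}{15253961}$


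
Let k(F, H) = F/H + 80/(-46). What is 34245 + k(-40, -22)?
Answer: 8664005/253 ≈ 34245.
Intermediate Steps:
k(F, H) = -40/23 + F/H (k(F, H) = F/H + 80*(-1/46) = F/H - 40/23 = -40/23 + F/H)
34245 + k(-40, -22) = 34245 + (-40/23 - 40/(-22)) = 34245 + (-40/23 - 40*(-1/22)) = 34245 + (-40/23 + 20/11) = 34245 + 20/253 = 8664005/253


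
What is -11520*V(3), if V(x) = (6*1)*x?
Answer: -207360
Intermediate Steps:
V(x) = 6*x
-11520*V(3) = -69120*3 = -11520*18 = -207360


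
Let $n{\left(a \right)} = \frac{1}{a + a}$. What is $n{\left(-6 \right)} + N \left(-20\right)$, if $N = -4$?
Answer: $\frac{959}{12} \approx 79.917$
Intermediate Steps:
$n{\left(a \right)} = \frac{1}{2 a}$
$n{\left(-6 \right)} + N \left(-20\right) = \frac{1}{2 \left(-6\right)} - -80 = \frac{1}{2} \left(- \frac{1}{6}\right) + 80 = - \frac{1}{12} + 80 = \frac{959}{12}$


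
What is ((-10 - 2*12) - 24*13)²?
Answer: 119716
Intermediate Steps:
((-10 - 2*12) - 24*13)² = ((-10 - 24) - 312)² = (-34 - 312)² = (-346)² = 119716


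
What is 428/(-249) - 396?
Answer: -99032/249 ≈ -397.72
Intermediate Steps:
428/(-249) - 396 = -1/249*428 - 396 = -428/249 - 396 = -99032/249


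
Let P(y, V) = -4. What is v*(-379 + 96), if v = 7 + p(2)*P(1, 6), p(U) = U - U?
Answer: -1981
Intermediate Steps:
p(U) = 0
v = 7 (v = 7 + 0*(-4) = 7 + 0 = 7)
v*(-379 + 96) = 7*(-379 + 96) = 7*(-283) = -1981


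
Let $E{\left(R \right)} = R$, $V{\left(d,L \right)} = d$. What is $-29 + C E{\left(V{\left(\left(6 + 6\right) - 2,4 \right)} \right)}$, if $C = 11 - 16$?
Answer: $-79$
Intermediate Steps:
$C = -5$ ($C = 11 - 16 = -5$)
$-29 + C E{\left(V{\left(\left(6 + 6\right) - 2,4 \right)} \right)} = -29 - 5 \left(\left(6 + 6\right) - 2\right) = -29 - 5 \left(12 - 2\right) = -29 - 50 = -79$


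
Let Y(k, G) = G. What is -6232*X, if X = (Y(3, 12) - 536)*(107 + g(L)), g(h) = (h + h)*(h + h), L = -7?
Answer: 989467104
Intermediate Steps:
g(h) = 4*h² (g(h) = (2*h)*(2*h) = 4*h²)
X = -158772 (X = (12 - 536)*(107 + 4*(-7)²) = -524*(107 + 4*49) = -524*(107 + 196) = -524*303 = -158772)
-6232*X = -6232*(-158772) = 989467104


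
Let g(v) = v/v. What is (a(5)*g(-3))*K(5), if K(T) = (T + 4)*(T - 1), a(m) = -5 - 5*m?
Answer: -1080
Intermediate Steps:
g(v) = 1
K(T) = (-1 + T)*(4 + T) (K(T) = (4 + T)*(-1 + T) = (-1 + T)*(4 + T))
(a(5)*g(-3))*K(5) = ((-5 - 5*5)*1)*(-4 + 5² + 3*5) = ((-5 - 25)*1)*(-4 + 25 + 15) = -30*1*36 = -30*36 = -1080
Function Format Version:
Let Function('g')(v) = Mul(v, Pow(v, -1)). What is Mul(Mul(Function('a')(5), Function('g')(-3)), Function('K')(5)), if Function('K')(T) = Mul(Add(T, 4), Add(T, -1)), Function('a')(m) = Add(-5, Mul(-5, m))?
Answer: -1080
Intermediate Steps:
Function('g')(v) = 1
Function('K')(T) = Mul(Add(-1, T), Add(4, T)) (Function('K')(T) = Mul(Add(4, T), Add(-1, T)) = Mul(Add(-1, T), Add(4, T)))
Mul(Mul(Function('a')(5), Function('g')(-3)), Function('K')(5)) = Mul(Mul(Add(-5, Mul(-5, 5)), 1), Add(-4, Pow(5, 2), Mul(3, 5))) = Mul(Mul(Add(-5, -25), 1), Add(-4, 25, 15)) = Mul(Mul(-30, 1), 36) = Mul(-30, 36) = -1080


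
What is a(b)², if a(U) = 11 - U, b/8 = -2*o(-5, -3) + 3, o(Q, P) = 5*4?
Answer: 94249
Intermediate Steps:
o(Q, P) = 20
b = -296 (b = 8*(-2*20 + 3) = 8*(-40 + 3) = 8*(-37) = -296)
a(b)² = (11 - 1*(-296))² = (11 + 296)² = 307² = 94249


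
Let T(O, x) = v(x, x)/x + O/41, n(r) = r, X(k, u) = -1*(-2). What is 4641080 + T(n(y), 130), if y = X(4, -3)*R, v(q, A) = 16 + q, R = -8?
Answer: 12368480153/2665 ≈ 4.6411e+6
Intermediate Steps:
X(k, u) = 2
y = -16 (y = 2*(-8) = -16)
T(O, x) = O/41 + (16 + x)/x (T(O, x) = (16 + x)/x + O/41 = O/41 + (16 + x)/x)
4641080 + T(n(y), 130) = 4641080 + (1 + 16/130 + (1/41)*(-16)) = 4641080 + (1 + 16*(1/130) - 16/41) = 4641080 + (1 + 8/65 - 16/41) = 4641080 + 1953/2665 = 12368480153/2665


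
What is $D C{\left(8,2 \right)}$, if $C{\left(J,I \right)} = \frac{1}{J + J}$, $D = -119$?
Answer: $- \frac{119}{16} \approx -7.4375$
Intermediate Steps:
$C{\left(J,I \right)} = \frac{1}{2 J}$
$D C{\left(8,2 \right)} = - 119 \frac{1}{2 \cdot 8} = - 119 \cdot \frac{1}{2} \cdot \frac{1}{8} = \left(-119\right) \frac{1}{16} = - \frac{119}{16}$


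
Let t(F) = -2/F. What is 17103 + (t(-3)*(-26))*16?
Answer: 50477/3 ≈ 16826.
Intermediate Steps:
17103 + (t(-3)*(-26))*16 = 17103 + (-2/(-3)*(-26))*16 = 17103 + (-2*(-1/3)*(-26))*16 = 17103 + ((2/3)*(-26))*16 = 17103 - 52/3*16 = 17103 - 832/3 = 50477/3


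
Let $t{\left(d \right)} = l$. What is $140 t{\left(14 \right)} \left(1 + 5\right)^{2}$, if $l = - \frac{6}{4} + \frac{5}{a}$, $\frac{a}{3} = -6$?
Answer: $-8960$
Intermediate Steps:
$a = -18$ ($a = 3 \left(-6\right) = -18$)
$l = - \frac{16}{9}$ ($l = - \frac{6}{4} + \frac{5}{-18} = \left(-6\right) \frac{1}{4} + 5 \left(- \frac{1}{18}\right) = - \frac{3}{2} - \frac{5}{18} = - \frac{16}{9} \approx -1.7778$)
$t{\left(d \right)} = - \frac{16}{9}$
$140 t{\left(14 \right)} \left(1 + 5\right)^{2} = 140 \left(- \frac{16}{9}\right) \left(1 + 5\right)^{2} = - \frac{2240 \cdot 6^{2}}{9} = \left(- \frac{2240}{9}\right) 36 = -8960$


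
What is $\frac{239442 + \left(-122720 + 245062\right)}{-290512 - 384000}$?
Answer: $- \frac{45223}{84314} \approx -0.53636$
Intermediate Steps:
$\frac{239442 + \left(-122720 + 245062\right)}{-290512 - 384000} = \frac{239442 + 122342}{-674512} = 361784 \left(- \frac{1}{674512}\right) = - \frac{45223}{84314}$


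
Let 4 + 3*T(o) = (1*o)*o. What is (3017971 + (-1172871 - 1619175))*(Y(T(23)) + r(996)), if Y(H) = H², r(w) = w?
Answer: 7143974425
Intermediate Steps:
T(o) = -4/3 + o²/3 (T(o) = -4/3 + ((1*o)*o)/3 = -4/3 + (o*o)/3 = -4/3 + o²/3)
(3017971 + (-1172871 - 1619175))*(Y(T(23)) + r(996)) = (3017971 + (-1172871 - 1619175))*((-4/3 + (⅓)*23²)² + 996) = (3017971 - 2792046)*((-4/3 + (⅓)*529)² + 996) = 225925*((-4/3 + 529/3)² + 996) = 225925*(175² + 996) = 225925*(30625 + 996) = 225925*31621 = 7143974425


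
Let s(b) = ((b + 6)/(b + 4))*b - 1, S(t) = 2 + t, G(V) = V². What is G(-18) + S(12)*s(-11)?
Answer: 200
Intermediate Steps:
s(b) = -1 + b*(6 + b)/(4 + b) (s(b) = ((6 + b)/(4 + b))*b - 1 = b*(6 + b)/(4 + b) - 1 = -1 + b*(6 + b)/(4 + b))
G(-18) + S(12)*s(-11) = (-18)² + (2 + 12)*((-4 + (-11)² + 5*(-11))/(4 - 11)) = 324 + 14*((-4 + 121 - 55)/(-7)) = 324 + 14*(-⅐*62) = 324 + 14*(-62/7) = 324 - 124 = 200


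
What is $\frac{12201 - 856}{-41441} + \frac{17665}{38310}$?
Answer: $\frac{59485663}{317520942} \approx 0.18734$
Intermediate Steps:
$\frac{12201 - 856}{-41441} + \frac{17665}{38310} = 11345 \left(- \frac{1}{41441}\right) + 17665 \cdot \frac{1}{38310} = - \frac{11345}{41441} + \frac{3533}{7662} = \frac{59485663}{317520942}$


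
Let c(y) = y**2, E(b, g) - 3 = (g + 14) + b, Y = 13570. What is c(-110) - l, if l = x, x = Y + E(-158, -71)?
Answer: -1258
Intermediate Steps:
E(b, g) = 17 + b + g (E(b, g) = 3 + ((g + 14) + b) = 3 + ((14 + g) + b) = 3 + (14 + b + g) = 17 + b + g)
x = 13358 (x = 13570 + (17 - 158 - 71) = 13570 - 212 = 13358)
l = 13358
c(-110) - l = (-110)**2 - 1*13358 = 12100 - 13358 = -1258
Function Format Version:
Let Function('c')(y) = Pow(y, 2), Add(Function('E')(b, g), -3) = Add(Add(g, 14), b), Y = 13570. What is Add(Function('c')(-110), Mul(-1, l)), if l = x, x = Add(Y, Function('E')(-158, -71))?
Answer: -1258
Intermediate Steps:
Function('E')(b, g) = Add(17, b, g) (Function('E')(b, g) = Add(3, Add(Add(g, 14), b)) = Add(3, Add(Add(14, g), b)) = Add(3, Add(14, b, g)) = Add(17, b, g))
x = 13358 (x = Add(13570, Add(17, -158, -71)) = Add(13570, -212) = 13358)
l = 13358
Add(Function('c')(-110), Mul(-1, l)) = Add(Pow(-110, 2), Mul(-1, 13358)) = Add(12100, -13358) = -1258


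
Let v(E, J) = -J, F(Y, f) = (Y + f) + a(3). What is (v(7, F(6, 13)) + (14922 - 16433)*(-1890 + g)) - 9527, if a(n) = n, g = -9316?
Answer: 16922717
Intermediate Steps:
F(Y, f) = 3 + Y + f (F(Y, f) = (Y + f) + 3 = 3 + Y + f)
(v(7, F(6, 13)) + (14922 - 16433)*(-1890 + g)) - 9527 = (-(3 + 6 + 13) + (14922 - 16433)*(-1890 - 9316)) - 9527 = (-1*22 - 1511*(-11206)) - 9527 = (-22 + 16932266) - 9527 = 16932244 - 9527 = 16922717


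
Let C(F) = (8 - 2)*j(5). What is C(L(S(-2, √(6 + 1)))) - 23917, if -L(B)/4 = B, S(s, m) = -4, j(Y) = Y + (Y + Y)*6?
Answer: -23527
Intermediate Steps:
j(Y) = 13*Y (j(Y) = Y + (2*Y)*6 = Y + 12*Y = 13*Y)
L(B) = -4*B
C(F) = 390 (C(F) = (8 - 2)*(13*5) = 6*65 = 390)
C(L(S(-2, √(6 + 1)))) - 23917 = 390 - 23917 = -23527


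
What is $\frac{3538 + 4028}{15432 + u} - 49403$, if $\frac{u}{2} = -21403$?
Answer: $- \frac{676182644}{13687} \approx -49403.0$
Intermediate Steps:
$u = -42806$ ($u = 2 \left(-21403\right) = -42806$)
$\frac{3538 + 4028}{15432 + u} - 49403 = \frac{3538 + 4028}{15432 - 42806} - 49403 = \frac{7566}{-27374} - 49403 = 7566 \left(- \frac{1}{27374}\right) - 49403 = - \frac{3783}{13687} - 49403 = - \frac{676182644}{13687}$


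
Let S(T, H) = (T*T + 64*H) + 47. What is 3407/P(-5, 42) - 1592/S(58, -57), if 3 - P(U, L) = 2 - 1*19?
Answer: 839299/4740 ≈ 177.07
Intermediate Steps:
P(U, L) = 20 (P(U, L) = 3 - (2 - 1*19) = 3 - (2 - 19) = 3 - 1*(-17) = 3 + 17 = 20)
S(T, H) = 47 + T² + 64*H (S(T, H) = (T² + 64*H) + 47 = 47 + T² + 64*H)
3407/P(-5, 42) - 1592/S(58, -57) = 3407/20 - 1592/(47 + 58² + 64*(-57)) = 3407*(1/20) - 1592/(47 + 3364 - 3648) = 3407/20 - 1592/(-237) = 3407/20 - 1592*(-1/237) = 3407/20 + 1592/237 = 839299/4740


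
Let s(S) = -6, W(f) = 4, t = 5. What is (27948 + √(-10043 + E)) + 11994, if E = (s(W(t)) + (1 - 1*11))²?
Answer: 39942 + I*√9787 ≈ 39942.0 + 98.929*I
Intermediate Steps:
E = 256 (E = (-6 + (1 - 1*11))² = (-6 + (1 - 11))² = (-6 - 10)² = (-16)² = 256)
(27948 + √(-10043 + E)) + 11994 = (27948 + √(-10043 + 256)) + 11994 = (27948 + √(-9787)) + 11994 = (27948 + I*√9787) + 11994 = 39942 + I*√9787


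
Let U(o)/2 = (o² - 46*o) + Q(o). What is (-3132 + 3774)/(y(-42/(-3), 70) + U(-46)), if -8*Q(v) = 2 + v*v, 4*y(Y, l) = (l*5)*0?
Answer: 1284/15869 ≈ 0.080912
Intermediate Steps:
y(Y, l) = 0 (y(Y, l) = ((l*5)*0)/4 = ((5*l)*0)/4 = (¼)*0 = 0)
Q(v) = -¼ - v²/8 (Q(v) = -(2 + v*v)/8 = -(2 + v²)/8 = -¼ - v²/8)
U(o) = -½ - 92*o + 7*o²/4 (U(o) = 2*((o² - 46*o) + (-¼ - o²/8)) = 2*(-¼ - 46*o + 7*o²/8) = -½ - 92*o + 7*o²/4)
(-3132 + 3774)/(y(-42/(-3), 70) + U(-46)) = (-3132 + 3774)/(0 + (-½ - 92*(-46) + (7/4)*(-46)²)) = 642/(0 + (-½ + 4232 + (7/4)*2116)) = 642/(0 + (-½ + 4232 + 3703)) = 642/(0 + 15869/2) = 642/(15869/2) = 642*(2/15869) = 1284/15869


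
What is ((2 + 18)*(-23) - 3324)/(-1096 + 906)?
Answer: 1892/95 ≈ 19.916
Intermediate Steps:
((2 + 18)*(-23) - 3324)/(-1096 + 906) = (20*(-23) - 3324)/(-190) = (-460 - 3324)*(-1/190) = -3784*(-1/190) = 1892/95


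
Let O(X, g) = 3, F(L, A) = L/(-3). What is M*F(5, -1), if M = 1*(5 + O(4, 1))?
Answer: -40/3 ≈ -13.333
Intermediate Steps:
F(L, A) = -L/3 (F(L, A) = L*(-⅓) = -L/3)
M = 8 (M = 1*(5 + 3) = 1*8 = 8)
M*F(5, -1) = 8*(-⅓*5) = 8*(-5/3) = -40/3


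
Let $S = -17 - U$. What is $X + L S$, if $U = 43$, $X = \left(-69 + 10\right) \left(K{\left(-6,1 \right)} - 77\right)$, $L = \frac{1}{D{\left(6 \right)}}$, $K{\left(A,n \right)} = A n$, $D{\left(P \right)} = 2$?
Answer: $4867$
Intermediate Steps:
$L = \frac{1}{2} \approx 0.5$
$X = 4897$ ($X = \left(-69 + 10\right) \left(\left(-6\right) 1 - 77\right) = - 59 \left(-6 - 77\right) = \left(-59\right) \left(-83\right) = 4897$)
$S = -60$ ($S = -17 - 43 = -60$)
$X + L S = 4897 + \frac{1}{2} \left(-60\right) = 4897 - 30 = 4867$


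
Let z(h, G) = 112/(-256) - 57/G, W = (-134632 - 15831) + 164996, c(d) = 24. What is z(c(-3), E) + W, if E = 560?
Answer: 4069089/280 ≈ 14532.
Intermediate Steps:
W = 14533 (W = -150463 + 164996 = 14533)
z(h, G) = -7/16 - 57/G (z(h, G) = 112*(-1/256) - 57/G = -7/16 - 57/G)
z(c(-3), E) + W = (-7/16 - 57/560) + 14533 = -151/280 + 14533 = 4069089/280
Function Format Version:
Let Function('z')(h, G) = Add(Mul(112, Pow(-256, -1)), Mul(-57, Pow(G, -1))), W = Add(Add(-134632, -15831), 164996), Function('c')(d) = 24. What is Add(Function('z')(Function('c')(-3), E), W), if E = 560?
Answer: Rational(4069089, 280) ≈ 14532.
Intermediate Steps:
W = 14533 (W = Add(-150463, 164996) = 14533)
Function('z')(h, G) = Add(Rational(-7, 16), Mul(-57, Pow(G, -1))) (Function('z')(h, G) = Add(Mul(112, Rational(-1, 256)), Mul(-57, Pow(G, -1))) = Add(Rational(-7, 16), Mul(-57, Pow(G, -1))))
Add(Function('z')(Function('c')(-3), E), W) = Add(Add(Rational(-7, 16), Mul(-57, Pow(560, -1))), 14533) = Add(Add(Rational(-7, 16), Mul(-57, Rational(1, 560))), 14533) = Add(Add(Rational(-7, 16), Rational(-57, 560)), 14533) = Add(Rational(-151, 280), 14533) = Rational(4069089, 280)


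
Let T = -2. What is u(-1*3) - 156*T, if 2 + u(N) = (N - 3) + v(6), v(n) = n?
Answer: 310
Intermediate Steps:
u(N) = 1 + N (u(N) = -2 + ((N - 3) + 6) = -2 + ((-3 + N) + 6) = -2 + (3 + N) = 1 + N)
u(-1*3) - 156*T = (1 - 1*3) - 156*(-2) = (1 - 3) + 312 = -2 + 312 = 310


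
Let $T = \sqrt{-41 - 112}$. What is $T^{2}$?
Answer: $-153$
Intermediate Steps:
$T = 3 i \sqrt{17}$ ($T = \sqrt{-153} = 3 i \sqrt{17} \approx 12.369 i$)
$T^{2} = \left(3 i \sqrt{17}\right)^{2} = -153$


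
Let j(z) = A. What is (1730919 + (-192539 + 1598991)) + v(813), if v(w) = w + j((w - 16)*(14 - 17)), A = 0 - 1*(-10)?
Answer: 3138194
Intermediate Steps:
A = 10 (A = 0 + 10 = 10)
j(z) = 10
v(w) = 10 + w (v(w) = w + 10 = 10 + w)
(1730919 + (-192539 + 1598991)) + v(813) = (1730919 + (-192539 + 1598991)) + (10 + 813) = (1730919 + 1406452) + 823 = 3137371 + 823 = 3138194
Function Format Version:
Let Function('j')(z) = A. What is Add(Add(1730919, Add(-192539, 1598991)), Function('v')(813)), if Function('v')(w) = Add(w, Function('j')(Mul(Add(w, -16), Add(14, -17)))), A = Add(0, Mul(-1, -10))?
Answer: 3138194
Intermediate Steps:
A = 10 (A = Add(0, 10) = 10)
Function('j')(z) = 10
Function('v')(w) = Add(10, w) (Function('v')(w) = Add(w, 10) = Add(10, w))
Add(Add(1730919, Add(-192539, 1598991)), Function('v')(813)) = Add(Add(1730919, Add(-192539, 1598991)), Add(10, 813)) = Add(Add(1730919, 1406452), 823) = Add(3137371, 823) = 3138194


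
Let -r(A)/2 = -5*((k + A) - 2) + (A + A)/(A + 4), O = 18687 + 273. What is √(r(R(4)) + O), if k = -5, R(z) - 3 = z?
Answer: 2*√573463/11 ≈ 137.69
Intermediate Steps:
R(z) = 3 + z
O = 18960
r(A) = -70 + 10*A - 4*A/(4 + A) (r(A) = -2*(-5*((-5 + A) - 2) + (A + A)/(A + 4)) = -2*(-5*(-7 + A) + (2*A)/(4 + A)) = -2*((35 - 5*A) + 2*A/(4 + A)) = -2*(35 - 5*A + 2*A/(4 + A)) = -70 + 10*A - 4*A/(4 + A))
√(r(R(4)) + O) = √(2*(-140 - 17*(3 + 4) + 5*(3 + 4)²)/(4 + (3 + 4)) + 18960) = √(2*(-140 - 17*7 + 5*7²)/(4 + 7) + 18960) = √(2*(-140 - 119 + 5*49)/11 + 18960) = √(2*(1/11)*(-140 - 119 + 245) + 18960) = √(2*(1/11)*(-14) + 18960) = √(-28/11 + 18960) = √(208532/11) = 2*√573463/11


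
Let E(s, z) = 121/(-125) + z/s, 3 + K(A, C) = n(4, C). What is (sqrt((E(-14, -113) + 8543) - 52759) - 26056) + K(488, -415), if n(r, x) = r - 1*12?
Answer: -26067 + I*sqrt(5415589830)/350 ≈ -26067.0 + 210.26*I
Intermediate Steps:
n(r, x) = -12 + r (n(r, x) = r - 12 = -12 + r)
K(A, C) = -11 (K(A, C) = -3 + (-12 + 4) = -3 - 8 = -11)
E(s, z) = -121/125 + z/s (E(s, z) = 121*(-1/125) + z/s = -121/125 + z/s)
(sqrt((E(-14, -113) + 8543) - 52759) - 26056) + K(488, -415) = (sqrt(((-121/125 - 113/(-14)) + 8543) - 52759) - 26056) - 11 = (sqrt(((-121/125 - 113*(-1/14)) + 8543) - 52759) - 26056) - 11 = (sqrt(((-121/125 + 113/14) + 8543) - 52759) - 26056) - 11 = (sqrt((12431/1750 + 8543) - 52759) - 26056) - 11 = (sqrt(14962681/1750 - 52759) - 26056) - 11 = (sqrt(-77365569/1750) - 26056) - 11 = (I*sqrt(5415589830)/350 - 26056) - 11 = (-26056 + I*sqrt(5415589830)/350) - 11 = -26067 + I*sqrt(5415589830)/350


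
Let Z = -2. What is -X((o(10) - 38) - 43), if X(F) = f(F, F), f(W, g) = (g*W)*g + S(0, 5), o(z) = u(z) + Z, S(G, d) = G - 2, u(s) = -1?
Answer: 592706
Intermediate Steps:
S(G, d) = -2 + G
o(z) = -3 (o(z) = -1 - 2 = -3)
f(W, g) = -2 + W*g**2 (f(W, g) = (g*W)*g + (-2 + 0) = (W*g)*g - 2 = W*g**2 - 2 = -2 + W*g**2)
X(F) = -2 + F**3 (X(F) = -2 + F*F**2 = -2 + F**3)
-X((o(10) - 38) - 43) = -(-2 + ((-3 - 38) - 43)**3) = -(-2 + (-41 - 43)**3) = -(-2 + (-84)**3) = -(-2 - 592704) = -1*(-592706) = 592706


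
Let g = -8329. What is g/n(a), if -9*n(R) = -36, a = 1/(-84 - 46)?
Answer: -8329/4 ≈ -2082.3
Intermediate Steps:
a = -1/130 (a = 1/(-130) = -1/130 ≈ -0.0076923)
n(R) = 4 (n(R) = -⅑*(-36) = 4)
g/n(a) = -8329/4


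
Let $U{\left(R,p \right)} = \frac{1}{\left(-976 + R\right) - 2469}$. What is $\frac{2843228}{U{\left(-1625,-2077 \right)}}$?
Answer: $-14415165960$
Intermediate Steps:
$U{\left(R,p \right)} = \frac{1}{-3445 + R}$
$\frac{2843228}{U{\left(-1625,-2077 \right)}} = \frac{2843228}{\frac{1}{-3445 - 1625}} = \frac{2843228}{\frac{1}{-5070}} = \frac{2843228}{- \frac{1}{5070}} = 2843228 \left(-5070\right) = -14415165960$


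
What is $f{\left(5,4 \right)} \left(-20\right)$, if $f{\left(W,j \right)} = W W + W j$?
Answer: $-900$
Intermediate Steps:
$f{\left(W,j \right)} = W^{2} + W j$
$f{\left(5,4 \right)} \left(-20\right) = 5 \left(5 + 4\right) \left(-20\right) = 5 \cdot 9 \left(-20\right) = 45 \left(-20\right) = -900$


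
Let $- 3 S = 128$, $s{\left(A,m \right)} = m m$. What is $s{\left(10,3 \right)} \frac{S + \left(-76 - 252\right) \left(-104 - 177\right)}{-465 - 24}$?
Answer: $- \frac{276376}{163} \approx -1695.6$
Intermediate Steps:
$s{\left(A,m \right)} = m^{2}$
$S = - \frac{128}{3}$ ($S = \left(- \frac{1}{3}\right) 128 = - \frac{128}{3} \approx -42.667$)
$s{\left(10,3 \right)} \frac{S + \left(-76 - 252\right) \left(-104 - 177\right)}{-465 - 24} = 3^{2} \frac{- \frac{128}{3} + \left(-76 - 252\right) \left(-104 - 177\right)}{-465 - 24} = 9 \frac{- \frac{128}{3} - -92168}{-489} = 9 \left(- \frac{128}{3} + 92168\right) \left(- \frac{1}{489}\right) = 9 \cdot \frac{276376}{3} \left(- \frac{1}{489}\right) = 9 \left(- \frac{276376}{1467}\right) = - \frac{276376}{163}$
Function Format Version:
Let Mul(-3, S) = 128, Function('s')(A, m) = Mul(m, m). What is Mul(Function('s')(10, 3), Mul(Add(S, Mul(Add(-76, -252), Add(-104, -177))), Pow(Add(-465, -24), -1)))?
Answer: Rational(-276376, 163) ≈ -1695.6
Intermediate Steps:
Function('s')(A, m) = Pow(m, 2)
S = Rational(-128, 3) (S = Mul(Rational(-1, 3), 128) = Rational(-128, 3) ≈ -42.667)
Mul(Function('s')(10, 3), Mul(Add(S, Mul(Add(-76, -252), Add(-104, -177))), Pow(Add(-465, -24), -1))) = Mul(Pow(3, 2), Mul(Add(Rational(-128, 3), Mul(Add(-76, -252), Add(-104, -177))), Pow(Add(-465, -24), -1))) = Mul(9, Mul(Add(Rational(-128, 3), Mul(-328, -281)), Pow(-489, -1))) = Mul(9, Mul(Add(Rational(-128, 3), 92168), Rational(-1, 489))) = Mul(9, Mul(Rational(276376, 3), Rational(-1, 489))) = Mul(9, Rational(-276376, 1467)) = Rational(-276376, 163)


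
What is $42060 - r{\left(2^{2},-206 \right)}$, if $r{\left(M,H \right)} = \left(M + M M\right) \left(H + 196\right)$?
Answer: $42260$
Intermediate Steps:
$r{\left(M,H \right)} = \left(196 + H\right) \left(M + M^{2}\right)$ ($r{\left(M,H \right)} = \left(M + M^{2}\right) \left(196 + H\right) = \left(196 + H\right) \left(M + M^{2}\right)$)
$42060 - r{\left(2^{2},-206 \right)} = 42060 - 2^{2} \left(196 - 206 + 196 \cdot 2^{2} - 206 \cdot 2^{2}\right) = 42060 - 4 \left(196 - 206 + 196 \cdot 4 - 824\right) = 42060 - 4 \left(196 - 206 + 784 - 824\right) = 42060 - 4 \left(-50\right) = 42060 - -200 = 42060 + 200 = 42260$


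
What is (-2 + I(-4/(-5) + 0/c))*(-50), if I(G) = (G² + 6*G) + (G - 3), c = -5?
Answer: -62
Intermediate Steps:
I(G) = -3 + G² + 7*G (I(G) = (G² + 6*G) + (-3 + G) = -3 + G² + 7*G)
(-2 + I(-4/(-5) + 0/c))*(-50) = (-2 + (-3 + (-4/(-5) + 0/(-5))² + 7*(-4/(-5) + 0/(-5))))*(-50) = (-2 + (-3 + (-4*(-⅕) + 0*(-⅕))² + 7*(-4*(-⅕) + 0*(-⅕))))*(-50) = (-2 + (-3 + (⅘ + 0)² + 7*(⅘ + 0)))*(-50) = (-2 + (-3 + (⅘)² + 7*(⅘)))*(-50) = (-2 + (-3 + 16/25 + 28/5))*(-50) = (-2 + 81/25)*(-50) = (31/25)*(-50) = -62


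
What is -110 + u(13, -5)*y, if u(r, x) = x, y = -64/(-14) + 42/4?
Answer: -2595/14 ≈ -185.36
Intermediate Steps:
y = 211/14 (y = -64*(-1/14) + 42*(¼) = 32/7 + 21/2 = 211/14 ≈ 15.071)
-110 + u(13, -5)*y = -110 - 5*211/14 = -110 - 1055/14 = -2595/14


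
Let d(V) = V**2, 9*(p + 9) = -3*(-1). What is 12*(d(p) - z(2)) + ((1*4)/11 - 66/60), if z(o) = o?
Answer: 289277/330 ≈ 876.60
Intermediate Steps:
p = -26/3 (p = -9 + (-3*(-1))/9 = -9 + (1/9)*3 = -9 + 1/3 = -26/3 ≈ -8.6667)
12*(d(p) - z(2)) + ((1*4)/11 - 66/60) = 12*((-26/3)**2 - 1*2) + ((1*4)/11 - 66/60) = 12*(676/9 - 2) + (4*(1/11) - 66*1/60) = 12*(658/9) + (4/11 - 11/10) = 2632/3 - 81/110 = 289277/330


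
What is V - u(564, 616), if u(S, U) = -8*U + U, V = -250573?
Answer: -246261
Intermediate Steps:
u(S, U) = -7*U
V - u(564, 616) = -250573 - (-7)*616 = -250573 - 1*(-4312) = -250573 + 4312 = -246261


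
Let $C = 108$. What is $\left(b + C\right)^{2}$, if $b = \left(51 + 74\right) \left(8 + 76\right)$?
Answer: $112529664$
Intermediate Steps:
$b = 10500$ ($b = 125 \cdot 84 = 10500$)
$\left(b + C\right)^{2} = \left(10500 + 108\right)^{2} = 10608^{2} = 112529664$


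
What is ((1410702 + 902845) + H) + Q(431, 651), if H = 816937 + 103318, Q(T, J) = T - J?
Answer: 3233582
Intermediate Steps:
H = 920255
((1410702 + 902845) + H) + Q(431, 651) = ((1410702 + 902845) + 920255) + (431 - 1*651) = (2313547 + 920255) + (431 - 651) = 3233802 - 220 = 3233582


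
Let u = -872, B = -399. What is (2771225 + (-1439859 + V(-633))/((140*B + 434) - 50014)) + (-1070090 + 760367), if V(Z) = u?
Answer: 259542211611/105440 ≈ 2.4615e+6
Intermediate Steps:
V(Z) = -872
(2771225 + (-1439859 + V(-633))/((140*B + 434) - 50014)) + (-1070090 + 760367) = (2771225 + (-1439859 - 872)/((140*(-399) + 434) - 50014)) + (-1070090 + 760367) = (2771225 - 1440731/((-55860 + 434) - 50014)) - 309723 = (2771225 - 1440731/(-55426 - 50014)) - 309723 = (2771225 - 1440731/(-105440)) - 309723 = (2771225 - 1440731*(-1/105440)) - 309723 = (2771225 + 1440731/105440) - 309723 = 292199404731/105440 - 309723 = 259542211611/105440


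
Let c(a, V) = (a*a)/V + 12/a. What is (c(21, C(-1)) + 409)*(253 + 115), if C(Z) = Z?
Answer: -80960/7 ≈ -11566.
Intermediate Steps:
c(a, V) = 12/a + a²/V (c(a, V) = a²/V + 12/a = 12/a + a²/V)
(c(21, C(-1)) + 409)*(253 + 115) = ((12/21 + 21²/(-1)) + 409)*(253 + 115) = ((12*(1/21) - 1*441) + 409)*368 = ((4/7 - 441) + 409)*368 = (-3083/7 + 409)*368 = -220/7*368 = -80960/7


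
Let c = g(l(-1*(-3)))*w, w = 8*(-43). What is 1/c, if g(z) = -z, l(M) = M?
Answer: 1/1032 ≈ 0.00096899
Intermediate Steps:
w = -344
c = 1032 (c = -(-1)*(-3)*(-344) = -1*3*(-344) = -3*(-344) = 1032)
1/c = 1/1032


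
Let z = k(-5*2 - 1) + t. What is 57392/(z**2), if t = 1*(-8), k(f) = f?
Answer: 57392/361 ≈ 158.98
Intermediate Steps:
t = -8
z = -19 (z = (-5*2 - 1) - 8 = (-10 - 1) - 8 = -11 - 8 = -19)
57392/(z**2) = 57392/((-19)**2) = 57392/361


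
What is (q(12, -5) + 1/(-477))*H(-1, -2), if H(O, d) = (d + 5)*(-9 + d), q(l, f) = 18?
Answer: -94435/159 ≈ -593.93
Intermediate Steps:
H(O, d) = (-9 + d)*(5 + d) (H(O, d) = (5 + d)*(-9 + d) = (-9 + d)*(5 + d))
(q(12, -5) + 1/(-477))*H(-1, -2) = (18 + 1/(-477))*(-45 + (-2)² - 4*(-2)) = (18 - 1/477)*(-45 + 4 + 8) = (8585/477)*(-33) = -94435/159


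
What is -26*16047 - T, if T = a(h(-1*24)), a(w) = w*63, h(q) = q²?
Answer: -453510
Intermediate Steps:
a(w) = 63*w
T = 36288 (T = 63*(-1*24)² = 63*(-24)² = 63*576 = 36288)
-26*16047 - T = -26*16047 - 1*36288 = -417222 - 36288 = -453510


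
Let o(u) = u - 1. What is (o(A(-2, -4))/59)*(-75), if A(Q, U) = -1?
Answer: 150/59 ≈ 2.5424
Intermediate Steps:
o(u) = -1 + u
(o(A(-2, -4))/59)*(-75) = ((-1 - 1)/59)*(-75) = ((1/59)*(-2))*(-75) = -2/59*(-75) = 150/59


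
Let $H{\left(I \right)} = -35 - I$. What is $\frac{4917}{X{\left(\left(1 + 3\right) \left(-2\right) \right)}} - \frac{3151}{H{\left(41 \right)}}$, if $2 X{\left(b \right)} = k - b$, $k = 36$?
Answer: $\frac{20137}{76} \approx 264.96$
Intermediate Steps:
$X{\left(b \right)} = 18 - \frac{b}{2}$ ($X{\left(b \right)} = \frac{36 - b}{2} = 18 - \frac{b}{2}$)
$\frac{4917}{X{\left(\left(1 + 3\right) \left(-2\right) \right)}} - \frac{3151}{H{\left(41 \right)}} = \frac{4917}{18 - \frac{\left(1 + 3\right) \left(-2\right)}{2}} - \frac{3151}{-35 - 41} = \frac{4917}{18 - \frac{4 \left(-2\right)}{2}} - \frac{3151}{-35 - 41} = \frac{4917}{18 - -4} - \frac{3151}{-76} = \frac{4917}{18 + 4} - - \frac{3151}{76} = \frac{4917}{22} + \frac{3151}{76} = 4917 \cdot \frac{1}{22} + \frac{3151}{76} = \frac{447}{2} + \frac{3151}{76} = \frac{20137}{76}$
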